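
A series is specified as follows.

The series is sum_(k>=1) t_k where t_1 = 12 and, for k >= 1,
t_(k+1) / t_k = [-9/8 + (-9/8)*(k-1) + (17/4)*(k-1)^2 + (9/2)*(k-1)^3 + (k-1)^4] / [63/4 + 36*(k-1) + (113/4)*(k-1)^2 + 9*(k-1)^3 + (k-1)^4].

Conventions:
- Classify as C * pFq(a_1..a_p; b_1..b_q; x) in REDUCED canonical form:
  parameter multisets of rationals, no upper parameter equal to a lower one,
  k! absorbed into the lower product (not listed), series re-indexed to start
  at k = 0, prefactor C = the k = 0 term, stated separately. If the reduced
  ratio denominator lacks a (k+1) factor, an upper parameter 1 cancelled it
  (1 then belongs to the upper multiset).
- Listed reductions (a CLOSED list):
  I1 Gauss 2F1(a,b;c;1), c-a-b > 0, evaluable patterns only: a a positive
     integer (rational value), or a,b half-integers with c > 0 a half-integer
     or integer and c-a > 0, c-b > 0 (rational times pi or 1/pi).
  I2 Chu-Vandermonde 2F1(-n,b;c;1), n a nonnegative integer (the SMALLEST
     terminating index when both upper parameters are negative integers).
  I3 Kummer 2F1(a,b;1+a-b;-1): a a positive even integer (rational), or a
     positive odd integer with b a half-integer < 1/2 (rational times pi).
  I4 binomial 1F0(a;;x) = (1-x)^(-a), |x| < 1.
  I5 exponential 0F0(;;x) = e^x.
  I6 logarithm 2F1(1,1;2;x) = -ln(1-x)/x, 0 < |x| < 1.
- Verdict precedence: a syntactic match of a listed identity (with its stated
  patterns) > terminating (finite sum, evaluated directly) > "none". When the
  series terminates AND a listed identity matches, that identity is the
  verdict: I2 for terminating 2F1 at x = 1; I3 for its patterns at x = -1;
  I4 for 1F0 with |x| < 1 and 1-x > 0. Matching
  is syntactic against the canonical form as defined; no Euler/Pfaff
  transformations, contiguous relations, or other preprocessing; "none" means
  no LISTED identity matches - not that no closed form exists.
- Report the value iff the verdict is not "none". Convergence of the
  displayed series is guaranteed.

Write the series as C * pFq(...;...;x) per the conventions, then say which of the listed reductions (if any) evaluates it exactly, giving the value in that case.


The series (x = 1) is 2F1: upper {-1/2, 1/2}, lower {7/2}, prefactor 12. Verdict: this is the half-integer Gauss pattern (I1) (x = 1; upper {-1/2, 1/2} half-integers, c = 7/2 in the evaluable pattern). Hence: (225/64) * pi.

Key step: t_0 being 12, the parameter 3 appears in both the upper and lower lists and cancels (alongside the other common factor).
Ratio: r(k) = 1 * (k-1/2) (k+1/2) / [(k+7/2) (k+1)] - poly over poly, x = 1 from leading terms; C = 12 at k = 0.


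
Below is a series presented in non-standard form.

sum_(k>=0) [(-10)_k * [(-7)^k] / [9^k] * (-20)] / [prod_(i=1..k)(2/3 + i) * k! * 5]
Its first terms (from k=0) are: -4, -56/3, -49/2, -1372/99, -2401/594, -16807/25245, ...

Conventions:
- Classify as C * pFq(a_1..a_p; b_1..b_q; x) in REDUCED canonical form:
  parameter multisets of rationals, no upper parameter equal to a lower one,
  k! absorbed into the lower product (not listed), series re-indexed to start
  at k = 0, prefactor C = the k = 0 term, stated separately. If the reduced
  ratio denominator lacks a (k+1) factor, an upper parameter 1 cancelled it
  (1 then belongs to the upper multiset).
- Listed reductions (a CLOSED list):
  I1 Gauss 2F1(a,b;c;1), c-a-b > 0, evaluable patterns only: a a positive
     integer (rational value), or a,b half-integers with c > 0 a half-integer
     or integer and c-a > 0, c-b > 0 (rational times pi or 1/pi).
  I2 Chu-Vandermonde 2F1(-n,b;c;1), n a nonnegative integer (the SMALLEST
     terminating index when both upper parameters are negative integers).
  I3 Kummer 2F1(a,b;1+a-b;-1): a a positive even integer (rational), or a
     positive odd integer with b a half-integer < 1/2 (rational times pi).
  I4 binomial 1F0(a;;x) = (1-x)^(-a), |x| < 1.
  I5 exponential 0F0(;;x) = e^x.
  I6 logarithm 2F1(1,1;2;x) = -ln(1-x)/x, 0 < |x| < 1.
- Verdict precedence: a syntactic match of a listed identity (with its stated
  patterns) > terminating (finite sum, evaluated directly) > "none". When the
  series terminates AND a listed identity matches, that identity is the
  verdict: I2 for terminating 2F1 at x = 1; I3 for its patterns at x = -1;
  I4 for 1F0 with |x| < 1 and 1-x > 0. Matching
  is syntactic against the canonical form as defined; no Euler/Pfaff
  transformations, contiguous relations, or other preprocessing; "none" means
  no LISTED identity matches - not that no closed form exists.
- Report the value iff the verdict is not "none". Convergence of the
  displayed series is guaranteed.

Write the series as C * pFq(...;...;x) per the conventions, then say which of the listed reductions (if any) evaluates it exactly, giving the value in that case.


This is -4 * 1F1(-10; 5/3; -7/9) in reduced canonical form. Verdict: terminating - upper -10 stops the sum at k = 10; the 11 terms are added exactly. Its exact value is -161287398479898727/2451112841548800.

Key observation: from the first term -4: the lower running product (prefactor -4) is a rising factorial.
Consecutive-term ratio: r(k) = (-7/9) * (k-10) / [(k+5/3) (k+1)] - poly over poly, x = (-7/9) from leading terms; C = -4 at k = 0.


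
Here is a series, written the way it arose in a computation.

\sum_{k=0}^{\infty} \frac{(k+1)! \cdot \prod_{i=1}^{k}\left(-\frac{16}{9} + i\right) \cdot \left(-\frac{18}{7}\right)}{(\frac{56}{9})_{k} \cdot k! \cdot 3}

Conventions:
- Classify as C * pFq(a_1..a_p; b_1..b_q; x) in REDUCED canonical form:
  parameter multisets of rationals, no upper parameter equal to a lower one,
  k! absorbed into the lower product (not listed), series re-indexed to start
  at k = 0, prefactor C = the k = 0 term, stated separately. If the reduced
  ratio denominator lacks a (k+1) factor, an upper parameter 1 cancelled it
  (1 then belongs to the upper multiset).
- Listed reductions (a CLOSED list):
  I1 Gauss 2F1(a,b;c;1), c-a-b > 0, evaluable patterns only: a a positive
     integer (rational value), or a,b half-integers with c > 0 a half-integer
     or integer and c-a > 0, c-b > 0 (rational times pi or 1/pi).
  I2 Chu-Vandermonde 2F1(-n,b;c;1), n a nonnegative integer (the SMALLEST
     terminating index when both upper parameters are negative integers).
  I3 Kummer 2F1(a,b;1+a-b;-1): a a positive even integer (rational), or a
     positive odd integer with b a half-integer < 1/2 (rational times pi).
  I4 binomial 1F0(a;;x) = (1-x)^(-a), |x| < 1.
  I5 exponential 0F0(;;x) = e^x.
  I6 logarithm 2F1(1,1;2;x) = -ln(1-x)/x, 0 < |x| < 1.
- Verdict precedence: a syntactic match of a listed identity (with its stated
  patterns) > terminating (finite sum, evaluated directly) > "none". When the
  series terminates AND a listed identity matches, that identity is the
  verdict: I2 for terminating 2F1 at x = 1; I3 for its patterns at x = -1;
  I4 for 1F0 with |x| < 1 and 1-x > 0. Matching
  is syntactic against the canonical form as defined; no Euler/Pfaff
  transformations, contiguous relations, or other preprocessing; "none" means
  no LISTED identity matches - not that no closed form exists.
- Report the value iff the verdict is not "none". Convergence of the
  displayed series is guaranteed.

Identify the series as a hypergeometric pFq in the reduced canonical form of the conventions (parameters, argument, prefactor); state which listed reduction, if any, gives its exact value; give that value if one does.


Canonical form: C = -\frac{6}{7} times 2F1 with upper {-\frac{7}{9}, 2}, lower {\frac{56}{9}}, x = 1. Verdict (x = 1): the Gauss summation I1 applies (x = 1: the Gamma ratio telescopes since c-a-b = 5 > 0 and a = 2 in Z>0). Hence: -\frac{1786}{2835}.

Structural cue: t_0 = -\frac{6}{7} here, and the running product (prefactor -6/7) telescopes to a rising factorial.
Consecutive-term ratio: r(k) = 1 * (k-\frac{7}{9}) (k+2) / [(k+\frac{56}{9}) (k+1)] - rational in k, leading ratio 1; with t_0 = -\frac{6}{7}, classification follows.


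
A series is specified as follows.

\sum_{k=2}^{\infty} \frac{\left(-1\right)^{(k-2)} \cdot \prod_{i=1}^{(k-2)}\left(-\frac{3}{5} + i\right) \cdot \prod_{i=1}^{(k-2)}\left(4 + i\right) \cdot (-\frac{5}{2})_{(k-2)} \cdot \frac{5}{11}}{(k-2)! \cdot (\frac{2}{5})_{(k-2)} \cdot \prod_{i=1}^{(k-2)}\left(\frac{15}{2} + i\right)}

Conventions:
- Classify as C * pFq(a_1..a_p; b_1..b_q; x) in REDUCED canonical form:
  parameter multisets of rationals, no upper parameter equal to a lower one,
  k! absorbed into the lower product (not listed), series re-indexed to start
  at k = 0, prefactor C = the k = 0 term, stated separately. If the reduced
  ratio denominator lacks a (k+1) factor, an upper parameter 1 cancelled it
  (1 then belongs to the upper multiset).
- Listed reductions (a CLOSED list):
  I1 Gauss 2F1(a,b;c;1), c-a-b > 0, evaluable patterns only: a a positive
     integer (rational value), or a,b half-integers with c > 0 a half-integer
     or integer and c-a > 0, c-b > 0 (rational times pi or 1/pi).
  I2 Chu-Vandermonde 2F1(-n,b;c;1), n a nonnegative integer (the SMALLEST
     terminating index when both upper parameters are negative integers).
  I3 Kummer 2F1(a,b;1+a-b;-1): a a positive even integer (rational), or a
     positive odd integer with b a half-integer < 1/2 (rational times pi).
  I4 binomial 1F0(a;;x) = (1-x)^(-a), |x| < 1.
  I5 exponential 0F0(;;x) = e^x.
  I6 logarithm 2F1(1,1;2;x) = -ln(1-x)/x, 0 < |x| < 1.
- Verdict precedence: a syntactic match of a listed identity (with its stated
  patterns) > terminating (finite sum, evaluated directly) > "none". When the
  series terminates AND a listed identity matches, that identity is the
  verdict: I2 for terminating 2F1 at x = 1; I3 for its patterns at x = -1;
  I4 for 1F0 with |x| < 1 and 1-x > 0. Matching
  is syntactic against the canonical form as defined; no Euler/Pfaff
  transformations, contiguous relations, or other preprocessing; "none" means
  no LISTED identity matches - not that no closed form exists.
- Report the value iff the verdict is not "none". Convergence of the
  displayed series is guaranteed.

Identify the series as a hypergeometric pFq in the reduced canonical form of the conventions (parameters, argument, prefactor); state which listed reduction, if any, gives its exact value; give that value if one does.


Key observation: from the first term \frac{5}{11}: the running product (C = 5/11) telescopes to a rising factorial.
Term ratio: r(k) = -1 * (k-\frac{5}{2}) (k+5) / [(k+\frac{17}{2}) (k+1)] - poly over poly, x = -1 from leading terms; C = \frac{5}{11} at k = 0.

At argument -1: a 2F1 with upper {-\frac{5}{2}, 5}, lower {\frac{17}{2}}, scaled by C = \frac{5}{11}. Verdict: Kummer (I3) matches (x = -1; c = \frac{17}{2} equals 1+a-b for upper {-\frac{5}{2}, 5}: listed pattern). Hence: \frac{61425}{131072} \cdot \pi.


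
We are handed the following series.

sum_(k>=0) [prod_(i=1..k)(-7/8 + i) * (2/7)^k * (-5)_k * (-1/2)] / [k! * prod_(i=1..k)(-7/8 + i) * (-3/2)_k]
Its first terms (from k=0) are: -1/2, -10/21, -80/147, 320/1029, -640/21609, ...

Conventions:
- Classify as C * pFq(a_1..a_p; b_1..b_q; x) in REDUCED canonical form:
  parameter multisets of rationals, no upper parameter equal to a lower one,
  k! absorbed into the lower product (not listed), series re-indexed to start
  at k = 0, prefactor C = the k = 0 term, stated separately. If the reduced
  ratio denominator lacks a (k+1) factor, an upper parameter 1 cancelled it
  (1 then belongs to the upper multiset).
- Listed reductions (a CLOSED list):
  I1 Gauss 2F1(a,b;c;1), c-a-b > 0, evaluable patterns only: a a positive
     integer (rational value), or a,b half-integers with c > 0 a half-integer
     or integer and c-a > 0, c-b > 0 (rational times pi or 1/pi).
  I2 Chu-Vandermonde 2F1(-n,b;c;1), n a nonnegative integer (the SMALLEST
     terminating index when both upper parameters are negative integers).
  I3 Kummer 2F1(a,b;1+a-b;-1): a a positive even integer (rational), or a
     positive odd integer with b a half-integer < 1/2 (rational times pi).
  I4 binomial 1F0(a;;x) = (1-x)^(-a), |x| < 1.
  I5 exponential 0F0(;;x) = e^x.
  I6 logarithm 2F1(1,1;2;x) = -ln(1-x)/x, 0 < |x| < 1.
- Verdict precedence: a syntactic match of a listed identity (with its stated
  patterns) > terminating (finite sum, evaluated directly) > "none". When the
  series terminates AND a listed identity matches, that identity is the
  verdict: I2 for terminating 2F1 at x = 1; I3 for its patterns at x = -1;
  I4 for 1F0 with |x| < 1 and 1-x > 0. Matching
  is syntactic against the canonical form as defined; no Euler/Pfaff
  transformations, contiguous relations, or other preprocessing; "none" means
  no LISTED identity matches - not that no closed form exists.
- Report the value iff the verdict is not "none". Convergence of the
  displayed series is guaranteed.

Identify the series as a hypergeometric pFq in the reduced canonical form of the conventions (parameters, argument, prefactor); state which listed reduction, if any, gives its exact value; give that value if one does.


The tell: t_0 being -1/2, the lower running product (C = -1/2, x = 2/7) is a rising factorial.
Adjacent-term ratio: r(k) = (2/7) * (k-5) / [(k-3/2) (k+1)] - rational in k, leading ratio (2/7); with t_0 = -1/2, classification follows.

With C = -1/2: the canonical form is 1F1(-5; -3/2; 2/7). Verdict: terminating - upper -5 stops the sum at k = 5; the 6 terms are added exactly. Exact value: -624397/504210.


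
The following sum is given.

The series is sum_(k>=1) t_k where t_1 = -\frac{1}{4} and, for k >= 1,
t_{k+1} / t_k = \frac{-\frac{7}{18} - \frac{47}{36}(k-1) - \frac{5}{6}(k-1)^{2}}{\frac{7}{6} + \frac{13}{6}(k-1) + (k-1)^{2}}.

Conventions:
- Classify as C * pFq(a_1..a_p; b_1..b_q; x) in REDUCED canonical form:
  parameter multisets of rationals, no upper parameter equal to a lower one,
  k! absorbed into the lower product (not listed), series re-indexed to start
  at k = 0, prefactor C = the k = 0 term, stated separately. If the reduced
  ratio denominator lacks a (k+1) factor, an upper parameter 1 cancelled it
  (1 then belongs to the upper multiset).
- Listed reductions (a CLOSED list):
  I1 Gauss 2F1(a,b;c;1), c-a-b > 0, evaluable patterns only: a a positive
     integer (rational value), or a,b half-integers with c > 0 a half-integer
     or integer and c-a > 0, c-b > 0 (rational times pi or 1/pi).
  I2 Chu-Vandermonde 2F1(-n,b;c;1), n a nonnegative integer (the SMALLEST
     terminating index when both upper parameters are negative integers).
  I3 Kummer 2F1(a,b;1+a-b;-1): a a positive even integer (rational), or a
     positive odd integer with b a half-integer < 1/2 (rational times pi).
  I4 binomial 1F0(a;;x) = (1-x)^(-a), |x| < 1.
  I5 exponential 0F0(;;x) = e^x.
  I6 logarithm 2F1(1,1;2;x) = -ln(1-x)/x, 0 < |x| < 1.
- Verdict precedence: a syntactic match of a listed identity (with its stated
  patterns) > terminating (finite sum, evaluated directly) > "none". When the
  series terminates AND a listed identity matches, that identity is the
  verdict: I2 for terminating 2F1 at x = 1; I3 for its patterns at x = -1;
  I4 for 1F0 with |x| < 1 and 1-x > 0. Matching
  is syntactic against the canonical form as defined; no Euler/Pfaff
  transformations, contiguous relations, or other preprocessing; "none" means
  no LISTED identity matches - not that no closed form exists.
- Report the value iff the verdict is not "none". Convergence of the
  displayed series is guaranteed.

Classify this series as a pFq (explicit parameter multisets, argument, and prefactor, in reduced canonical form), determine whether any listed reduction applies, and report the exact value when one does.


Prefactor -\frac{1}{4}, argument -\frac{5}{6}: 1F0 with upper {\frac{2}{5}} over lower {-}. Verdict (x = -\frac{5}{6}): binomial (I4) applies (the 1F0 binomial series: exponent -2/5, x = -\frac{5}{6}). Exact value: \left(-\frac{1}{4}\right) \cdot \left(\frac{11}{6}\right)^{-\frac{2}{5}}.

Structural cue: t_0 being -\frac{1}{4}, the parameter 7/6 appears in both the upper and lower lists and cancels.
Adjacent-term ratio: r(k) = -\frac{5}{6} * (k+\frac{2}{5}) / [(k+1)] - poly over poly, x = -\frac{5}{6} from leading terms; C = -\frac{1}{4} at k = 0.


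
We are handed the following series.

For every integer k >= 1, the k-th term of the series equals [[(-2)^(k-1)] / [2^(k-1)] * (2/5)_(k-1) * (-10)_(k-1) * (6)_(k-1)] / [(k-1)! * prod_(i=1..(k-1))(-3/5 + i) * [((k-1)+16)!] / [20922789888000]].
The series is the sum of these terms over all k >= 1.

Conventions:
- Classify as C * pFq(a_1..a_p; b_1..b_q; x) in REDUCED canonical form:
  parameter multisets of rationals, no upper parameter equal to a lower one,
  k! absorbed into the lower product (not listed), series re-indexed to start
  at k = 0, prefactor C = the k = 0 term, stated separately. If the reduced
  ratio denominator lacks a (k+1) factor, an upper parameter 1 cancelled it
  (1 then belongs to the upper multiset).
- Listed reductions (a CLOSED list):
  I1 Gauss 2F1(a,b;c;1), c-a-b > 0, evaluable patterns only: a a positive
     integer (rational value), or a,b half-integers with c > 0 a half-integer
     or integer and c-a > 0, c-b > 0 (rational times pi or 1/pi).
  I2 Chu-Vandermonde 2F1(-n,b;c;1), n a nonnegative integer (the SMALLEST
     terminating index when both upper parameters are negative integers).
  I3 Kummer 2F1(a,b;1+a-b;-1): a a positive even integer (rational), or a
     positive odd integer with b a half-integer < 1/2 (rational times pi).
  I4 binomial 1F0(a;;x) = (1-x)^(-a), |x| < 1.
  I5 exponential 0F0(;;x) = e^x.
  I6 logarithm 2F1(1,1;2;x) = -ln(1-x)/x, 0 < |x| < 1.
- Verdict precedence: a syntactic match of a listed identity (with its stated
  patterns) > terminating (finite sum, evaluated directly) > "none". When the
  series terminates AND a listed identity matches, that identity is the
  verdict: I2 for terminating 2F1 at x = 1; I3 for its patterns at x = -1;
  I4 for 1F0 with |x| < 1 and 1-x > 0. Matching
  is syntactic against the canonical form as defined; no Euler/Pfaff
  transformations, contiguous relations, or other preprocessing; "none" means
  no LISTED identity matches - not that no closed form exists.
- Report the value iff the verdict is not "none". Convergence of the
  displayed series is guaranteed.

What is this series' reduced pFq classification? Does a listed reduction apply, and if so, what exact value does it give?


Classification (C = 1): 2F1 with upper {-10, 6}, lower {17}, argument x = -1. Verdict at x = -1: Kummer (I3) matches (x = -1; c = 17 equals 1+a-b for upper {-10, 6}: listed pattern). Sum: 28.

Key step: from the first term 1: the parameter 2/5 appears in both the upper and lower lists and cancels.
Adjacent-term ratio: r(k) = (-1) * (k-10) (k+6) / [(k+17) (k+1)] - rational; roots negated = parameters, x = (-1), C = 1.


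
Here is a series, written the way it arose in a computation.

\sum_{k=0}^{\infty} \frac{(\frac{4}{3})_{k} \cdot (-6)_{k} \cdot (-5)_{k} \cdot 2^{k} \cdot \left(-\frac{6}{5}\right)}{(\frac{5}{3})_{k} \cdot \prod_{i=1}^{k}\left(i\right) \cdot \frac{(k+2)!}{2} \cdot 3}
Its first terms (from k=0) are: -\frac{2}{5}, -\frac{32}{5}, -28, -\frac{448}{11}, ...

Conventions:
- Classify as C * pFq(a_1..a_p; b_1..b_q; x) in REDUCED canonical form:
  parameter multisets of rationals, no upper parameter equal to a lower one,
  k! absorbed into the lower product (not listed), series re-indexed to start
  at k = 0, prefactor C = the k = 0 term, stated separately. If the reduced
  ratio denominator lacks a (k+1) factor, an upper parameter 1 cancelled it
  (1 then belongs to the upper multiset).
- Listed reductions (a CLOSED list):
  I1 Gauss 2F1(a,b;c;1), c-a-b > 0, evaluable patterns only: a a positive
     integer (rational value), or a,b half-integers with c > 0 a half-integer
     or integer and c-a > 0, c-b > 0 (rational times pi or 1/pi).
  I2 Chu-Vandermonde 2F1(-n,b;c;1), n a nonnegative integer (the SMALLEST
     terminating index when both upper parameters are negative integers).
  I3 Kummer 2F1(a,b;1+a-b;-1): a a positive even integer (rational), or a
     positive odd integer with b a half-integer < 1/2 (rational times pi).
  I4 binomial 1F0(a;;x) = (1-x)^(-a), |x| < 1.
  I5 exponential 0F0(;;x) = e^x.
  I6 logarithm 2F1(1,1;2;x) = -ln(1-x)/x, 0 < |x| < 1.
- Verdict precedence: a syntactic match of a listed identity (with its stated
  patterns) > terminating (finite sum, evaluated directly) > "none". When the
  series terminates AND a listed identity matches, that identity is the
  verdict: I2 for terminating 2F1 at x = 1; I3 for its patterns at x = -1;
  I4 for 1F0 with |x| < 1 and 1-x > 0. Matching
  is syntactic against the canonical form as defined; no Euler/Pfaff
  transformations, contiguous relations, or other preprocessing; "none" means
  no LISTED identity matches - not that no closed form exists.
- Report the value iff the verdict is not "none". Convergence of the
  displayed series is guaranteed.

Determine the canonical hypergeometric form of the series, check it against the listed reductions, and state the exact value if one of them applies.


Canonical form: C = -\frac{2}{5} times 3F2 with upper {-6, -5, \frac{4}{3}}, lower {\frac{5}{3}, 3}, x = 2. Verdict: terminating (-5 upstairs). 6 nonzero terms in all; added directly. Hence: -\frac{631398}{6545}.

Key observation: x = 2 and the denominator's factorial ratio (C = -2/5, x = 2) is a lower Pochhammer.
Step ratio: r(k) = 2 * (k-6) (k-5) (k+\frac{4}{3}) / [(k+\frac{5}{3}) (k+3) (k+1)] - rational in k, leading ratio 2; with t_0 = -\frac{2}{5}, classification follows.


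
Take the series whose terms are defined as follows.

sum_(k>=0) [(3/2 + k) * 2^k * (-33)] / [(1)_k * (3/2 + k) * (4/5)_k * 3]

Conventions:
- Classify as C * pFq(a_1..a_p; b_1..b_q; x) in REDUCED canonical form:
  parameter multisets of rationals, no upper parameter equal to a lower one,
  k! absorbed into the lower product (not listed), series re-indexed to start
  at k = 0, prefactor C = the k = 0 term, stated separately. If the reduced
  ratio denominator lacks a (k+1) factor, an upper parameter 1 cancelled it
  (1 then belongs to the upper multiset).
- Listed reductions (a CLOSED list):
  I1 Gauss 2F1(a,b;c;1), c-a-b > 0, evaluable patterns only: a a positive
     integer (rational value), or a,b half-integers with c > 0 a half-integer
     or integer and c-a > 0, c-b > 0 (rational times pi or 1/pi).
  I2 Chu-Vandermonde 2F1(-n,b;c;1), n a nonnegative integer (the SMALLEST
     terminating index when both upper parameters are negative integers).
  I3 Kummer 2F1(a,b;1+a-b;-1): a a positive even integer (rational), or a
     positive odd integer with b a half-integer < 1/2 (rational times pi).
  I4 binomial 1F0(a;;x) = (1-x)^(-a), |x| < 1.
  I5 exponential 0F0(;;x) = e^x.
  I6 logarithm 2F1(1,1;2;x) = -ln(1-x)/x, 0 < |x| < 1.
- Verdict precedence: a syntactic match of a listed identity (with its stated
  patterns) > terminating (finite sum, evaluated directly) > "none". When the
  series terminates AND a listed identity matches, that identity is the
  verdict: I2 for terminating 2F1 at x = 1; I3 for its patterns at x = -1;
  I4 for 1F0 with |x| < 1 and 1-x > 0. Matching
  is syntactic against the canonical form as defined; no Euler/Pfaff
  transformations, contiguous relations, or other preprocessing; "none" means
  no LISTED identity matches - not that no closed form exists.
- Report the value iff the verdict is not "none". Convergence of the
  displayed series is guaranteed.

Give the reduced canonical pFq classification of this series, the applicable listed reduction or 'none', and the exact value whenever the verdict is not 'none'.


Key observation: x = 2 and striking the common factor k + 3/2 reduces the term (C = -11, x = 2).
Term ratio: r(k) = 2 * 1 / [(k+4/5) (k+1)] ; factor over Q: parameters, x = 2, and C = -11.

This is -11 * 0F1(-; 4/5; 2) in reduced canonical form. Verdict: none. No listed pattern accepts 0F1(-; 4/5; 2).


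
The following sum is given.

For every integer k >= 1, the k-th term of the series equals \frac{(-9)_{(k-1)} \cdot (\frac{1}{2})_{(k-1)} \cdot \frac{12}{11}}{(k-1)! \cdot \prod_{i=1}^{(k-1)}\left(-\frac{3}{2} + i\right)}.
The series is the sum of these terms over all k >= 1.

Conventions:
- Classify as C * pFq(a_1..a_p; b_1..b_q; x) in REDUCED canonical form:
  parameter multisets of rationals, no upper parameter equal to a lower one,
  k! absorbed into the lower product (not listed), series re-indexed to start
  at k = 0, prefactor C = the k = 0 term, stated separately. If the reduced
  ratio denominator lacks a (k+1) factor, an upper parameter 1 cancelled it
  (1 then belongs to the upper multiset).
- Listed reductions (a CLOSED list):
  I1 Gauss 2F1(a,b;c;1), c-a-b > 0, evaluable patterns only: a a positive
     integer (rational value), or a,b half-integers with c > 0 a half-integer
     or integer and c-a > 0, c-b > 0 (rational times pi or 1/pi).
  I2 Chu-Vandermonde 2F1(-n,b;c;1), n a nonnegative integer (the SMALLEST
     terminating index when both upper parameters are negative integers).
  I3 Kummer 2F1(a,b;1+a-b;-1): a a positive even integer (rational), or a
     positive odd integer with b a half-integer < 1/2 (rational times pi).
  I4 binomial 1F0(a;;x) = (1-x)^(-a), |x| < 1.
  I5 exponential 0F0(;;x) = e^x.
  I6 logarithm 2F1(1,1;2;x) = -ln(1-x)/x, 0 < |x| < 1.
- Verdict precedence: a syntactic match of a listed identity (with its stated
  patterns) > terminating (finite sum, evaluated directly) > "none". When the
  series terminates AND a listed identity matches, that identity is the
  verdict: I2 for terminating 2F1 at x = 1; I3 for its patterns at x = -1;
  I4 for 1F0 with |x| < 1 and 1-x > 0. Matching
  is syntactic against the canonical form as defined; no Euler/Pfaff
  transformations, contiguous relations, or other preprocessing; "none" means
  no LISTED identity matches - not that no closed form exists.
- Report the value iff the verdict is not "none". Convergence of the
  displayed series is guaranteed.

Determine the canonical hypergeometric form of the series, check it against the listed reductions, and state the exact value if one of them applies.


Canonical form: C = \frac{12}{11} times 2F1 with upper {-9, \frac{1}{2}}, lower {-\frac{1}{2}}, x = 1. Verdict at x = 1: Vandermonde's identity (I2) matches (terminating 2F1 at x = 1 with n = 9, b = 1/2, c = -\frac{1}{2}). Its exact value is 0.

First insight: t_0 being \frac{12}{11}, the lower running product (C = 12/11, x = 1) is a rising factorial.
Adjacent-term ratio: r(k) = 1 * (k-9) (k+\frac{1}{2}) / [(k-\frac{1}{2}) (k+1)] - poly over poly, x = 1 from leading terms; C = \frac{12}{11} at k = 0.


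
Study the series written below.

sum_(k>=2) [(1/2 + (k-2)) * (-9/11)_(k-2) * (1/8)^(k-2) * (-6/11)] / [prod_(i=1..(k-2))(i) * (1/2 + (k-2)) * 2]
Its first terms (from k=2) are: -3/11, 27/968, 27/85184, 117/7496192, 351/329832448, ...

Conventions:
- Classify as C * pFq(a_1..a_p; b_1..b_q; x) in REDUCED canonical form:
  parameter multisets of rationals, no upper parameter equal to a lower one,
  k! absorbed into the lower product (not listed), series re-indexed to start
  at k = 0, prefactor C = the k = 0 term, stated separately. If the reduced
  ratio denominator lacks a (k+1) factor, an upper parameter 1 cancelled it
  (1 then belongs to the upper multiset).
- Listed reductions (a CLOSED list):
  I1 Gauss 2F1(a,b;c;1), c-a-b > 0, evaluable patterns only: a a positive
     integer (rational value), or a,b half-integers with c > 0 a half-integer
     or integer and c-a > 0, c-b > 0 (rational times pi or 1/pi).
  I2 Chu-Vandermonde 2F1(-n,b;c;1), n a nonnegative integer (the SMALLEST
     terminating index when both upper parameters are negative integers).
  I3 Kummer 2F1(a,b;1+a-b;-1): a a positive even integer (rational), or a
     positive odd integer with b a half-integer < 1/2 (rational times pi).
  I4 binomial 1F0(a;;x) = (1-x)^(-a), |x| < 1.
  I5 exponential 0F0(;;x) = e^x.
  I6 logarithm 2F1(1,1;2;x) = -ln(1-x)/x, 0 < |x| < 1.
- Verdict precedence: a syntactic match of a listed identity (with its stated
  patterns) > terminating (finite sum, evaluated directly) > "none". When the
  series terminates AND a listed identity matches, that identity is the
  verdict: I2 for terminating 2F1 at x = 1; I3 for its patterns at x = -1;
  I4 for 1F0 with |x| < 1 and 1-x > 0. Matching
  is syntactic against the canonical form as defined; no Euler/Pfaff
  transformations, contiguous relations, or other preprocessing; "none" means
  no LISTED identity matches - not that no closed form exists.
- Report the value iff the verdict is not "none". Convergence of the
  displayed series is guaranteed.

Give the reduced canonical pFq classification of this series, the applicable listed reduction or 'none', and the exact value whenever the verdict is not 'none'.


Canonical form: C = -3/11 times 1F0 with upper {-9/11}, lower {-}, x = 1/8. Verdict: the I4 binomial reduction applies (the 1F0 binomial series: exponent 9/11, x = 1/8). Sum: (-3/11) * (7/8)^(9/11).

Key observation: with t_0 = -3/11, striking the common factor k + 1/2 reduces the term (C = -3/11, x = 1/8).
Step ratio: r(k) = (1/8) * (k-9/11) / [(k+1)] - poly over poly, x = (1/8) from leading terms; C = -3/11 at k = 0.


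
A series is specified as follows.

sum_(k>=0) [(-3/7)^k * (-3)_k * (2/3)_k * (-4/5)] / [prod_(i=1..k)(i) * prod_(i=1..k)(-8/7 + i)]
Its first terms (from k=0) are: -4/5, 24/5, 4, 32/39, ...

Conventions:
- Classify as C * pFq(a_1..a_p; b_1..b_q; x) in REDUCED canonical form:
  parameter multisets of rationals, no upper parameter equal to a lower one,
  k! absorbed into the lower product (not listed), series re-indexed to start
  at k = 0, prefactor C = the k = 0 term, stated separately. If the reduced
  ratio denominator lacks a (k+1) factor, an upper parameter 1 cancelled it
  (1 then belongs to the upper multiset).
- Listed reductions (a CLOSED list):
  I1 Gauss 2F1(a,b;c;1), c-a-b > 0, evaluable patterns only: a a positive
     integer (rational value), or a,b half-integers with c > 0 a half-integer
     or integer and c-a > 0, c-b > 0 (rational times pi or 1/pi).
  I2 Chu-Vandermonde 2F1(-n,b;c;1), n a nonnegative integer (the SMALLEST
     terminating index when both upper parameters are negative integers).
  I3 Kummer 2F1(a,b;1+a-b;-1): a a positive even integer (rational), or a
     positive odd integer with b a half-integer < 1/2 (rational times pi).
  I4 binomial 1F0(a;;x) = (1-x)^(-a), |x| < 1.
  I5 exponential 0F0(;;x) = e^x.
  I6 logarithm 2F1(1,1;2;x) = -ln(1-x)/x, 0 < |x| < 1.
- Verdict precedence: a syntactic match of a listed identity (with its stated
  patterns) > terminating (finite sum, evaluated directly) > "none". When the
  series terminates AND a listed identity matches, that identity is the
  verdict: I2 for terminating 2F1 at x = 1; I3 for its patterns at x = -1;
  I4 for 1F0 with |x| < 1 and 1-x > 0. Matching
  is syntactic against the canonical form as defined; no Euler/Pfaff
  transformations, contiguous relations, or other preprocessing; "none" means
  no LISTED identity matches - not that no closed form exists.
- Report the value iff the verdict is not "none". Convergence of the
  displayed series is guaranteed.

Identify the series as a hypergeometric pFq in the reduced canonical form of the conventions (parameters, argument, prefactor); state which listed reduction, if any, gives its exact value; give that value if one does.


With C = -4/5: the canonical form is 2F1(-3, 2/3; -1/7; -3/7). Verdict: terminating - the sum ends at index 3 because -3 is a negative integer; exact evaluation follows. Sum: 344/39.

Structural cue: t_0 being -4/5, the lower running product (C = -4/5, x = -3/7) is a rising factorial.
Term ratio: r(k) = (-3/7) * (k-3) (k+2/3) / [(k-1/7) (k+1)] - rational in k. x = (-3/7); t_0 = -4/5; negate the roots.


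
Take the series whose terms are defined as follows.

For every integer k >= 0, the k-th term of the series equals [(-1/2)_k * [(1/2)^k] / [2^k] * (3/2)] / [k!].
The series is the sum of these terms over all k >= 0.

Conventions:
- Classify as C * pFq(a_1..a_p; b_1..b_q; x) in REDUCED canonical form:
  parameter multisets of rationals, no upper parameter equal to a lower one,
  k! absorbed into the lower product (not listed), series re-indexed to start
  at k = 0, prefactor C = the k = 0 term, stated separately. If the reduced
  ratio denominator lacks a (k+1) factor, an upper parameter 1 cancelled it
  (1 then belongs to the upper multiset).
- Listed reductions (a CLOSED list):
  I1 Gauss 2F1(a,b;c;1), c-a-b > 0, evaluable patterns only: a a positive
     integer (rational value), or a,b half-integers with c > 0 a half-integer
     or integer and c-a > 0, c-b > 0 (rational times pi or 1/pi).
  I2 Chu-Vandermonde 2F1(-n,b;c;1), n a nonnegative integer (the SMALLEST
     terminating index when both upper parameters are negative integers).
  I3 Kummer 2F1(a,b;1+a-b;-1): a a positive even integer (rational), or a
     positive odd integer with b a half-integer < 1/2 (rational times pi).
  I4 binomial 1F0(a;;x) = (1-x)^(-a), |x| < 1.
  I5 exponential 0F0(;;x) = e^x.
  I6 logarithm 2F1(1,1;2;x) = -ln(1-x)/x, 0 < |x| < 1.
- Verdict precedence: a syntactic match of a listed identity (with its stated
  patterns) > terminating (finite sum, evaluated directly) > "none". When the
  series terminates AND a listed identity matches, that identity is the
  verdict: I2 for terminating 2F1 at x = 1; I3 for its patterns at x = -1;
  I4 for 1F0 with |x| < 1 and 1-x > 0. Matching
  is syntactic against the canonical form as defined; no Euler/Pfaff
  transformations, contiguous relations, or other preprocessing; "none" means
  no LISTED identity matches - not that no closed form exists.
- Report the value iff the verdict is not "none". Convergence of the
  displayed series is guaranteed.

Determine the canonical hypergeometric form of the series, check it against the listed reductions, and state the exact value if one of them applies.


This is 3/2 * 1F0(-1/2; -; 1/4) in reduced canonical form. Verdict at x = 1/4: the I4 binomial reduction matches (the 1F0 binomial series: exponent 1/2, x = 1/4). Its exact value is (3/2) * (3/4)^(1/2).

Key step: x = (1/4) and the two k-th powers (C = 3/2) combine into one argument.
Ratio: r(k) = (1/4) * (k-1/2) / [(k+1)] ; factor over Q: parameters, x = (1/4), and C = 3/2.


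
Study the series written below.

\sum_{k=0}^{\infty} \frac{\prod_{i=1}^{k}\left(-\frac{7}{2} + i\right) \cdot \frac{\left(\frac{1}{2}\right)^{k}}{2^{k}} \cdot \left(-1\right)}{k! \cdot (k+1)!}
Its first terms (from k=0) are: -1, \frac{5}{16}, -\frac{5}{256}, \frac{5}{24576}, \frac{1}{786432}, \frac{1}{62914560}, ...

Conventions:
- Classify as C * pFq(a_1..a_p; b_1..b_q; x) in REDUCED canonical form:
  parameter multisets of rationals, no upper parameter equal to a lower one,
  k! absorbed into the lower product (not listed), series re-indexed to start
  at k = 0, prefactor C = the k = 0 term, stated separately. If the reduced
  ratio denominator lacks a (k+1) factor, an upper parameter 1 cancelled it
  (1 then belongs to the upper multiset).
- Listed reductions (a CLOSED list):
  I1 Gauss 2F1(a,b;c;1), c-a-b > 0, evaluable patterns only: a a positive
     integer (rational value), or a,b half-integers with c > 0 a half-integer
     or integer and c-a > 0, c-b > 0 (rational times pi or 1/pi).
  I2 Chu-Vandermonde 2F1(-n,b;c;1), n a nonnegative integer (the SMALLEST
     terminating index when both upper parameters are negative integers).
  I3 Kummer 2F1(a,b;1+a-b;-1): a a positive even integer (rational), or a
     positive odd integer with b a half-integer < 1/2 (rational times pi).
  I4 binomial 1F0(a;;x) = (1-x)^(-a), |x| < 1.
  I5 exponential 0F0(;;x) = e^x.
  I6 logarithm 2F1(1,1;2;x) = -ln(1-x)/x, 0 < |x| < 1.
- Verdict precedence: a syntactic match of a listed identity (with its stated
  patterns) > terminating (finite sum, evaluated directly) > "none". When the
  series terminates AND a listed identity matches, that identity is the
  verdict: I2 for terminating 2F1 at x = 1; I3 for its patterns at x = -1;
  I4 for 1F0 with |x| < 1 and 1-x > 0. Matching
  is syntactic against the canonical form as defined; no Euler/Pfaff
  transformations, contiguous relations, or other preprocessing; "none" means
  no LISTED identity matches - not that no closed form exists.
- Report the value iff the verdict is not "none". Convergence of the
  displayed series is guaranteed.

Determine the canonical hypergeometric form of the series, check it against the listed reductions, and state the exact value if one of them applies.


Key step: x = \frac{1}{4} and the two k-th powers (C = -1, x = 1/4) combine into one argument.
Consecutive-term ratio: r(k) = \frac{1}{4} * (k-\frac{5}{2}) / [(k+2) (k+1)] ; factor over Q: parameters, x = \frac{1}{4}, and C = -1.

This is -1 * 1F1(-\frac{5}{2}; 2; \frac{1}{4}) in reduced canonical form. Verdict: none (x = \frac{1}{4}): each listed identity misses the multisets {-\frac{5}{2}} ; {2}.


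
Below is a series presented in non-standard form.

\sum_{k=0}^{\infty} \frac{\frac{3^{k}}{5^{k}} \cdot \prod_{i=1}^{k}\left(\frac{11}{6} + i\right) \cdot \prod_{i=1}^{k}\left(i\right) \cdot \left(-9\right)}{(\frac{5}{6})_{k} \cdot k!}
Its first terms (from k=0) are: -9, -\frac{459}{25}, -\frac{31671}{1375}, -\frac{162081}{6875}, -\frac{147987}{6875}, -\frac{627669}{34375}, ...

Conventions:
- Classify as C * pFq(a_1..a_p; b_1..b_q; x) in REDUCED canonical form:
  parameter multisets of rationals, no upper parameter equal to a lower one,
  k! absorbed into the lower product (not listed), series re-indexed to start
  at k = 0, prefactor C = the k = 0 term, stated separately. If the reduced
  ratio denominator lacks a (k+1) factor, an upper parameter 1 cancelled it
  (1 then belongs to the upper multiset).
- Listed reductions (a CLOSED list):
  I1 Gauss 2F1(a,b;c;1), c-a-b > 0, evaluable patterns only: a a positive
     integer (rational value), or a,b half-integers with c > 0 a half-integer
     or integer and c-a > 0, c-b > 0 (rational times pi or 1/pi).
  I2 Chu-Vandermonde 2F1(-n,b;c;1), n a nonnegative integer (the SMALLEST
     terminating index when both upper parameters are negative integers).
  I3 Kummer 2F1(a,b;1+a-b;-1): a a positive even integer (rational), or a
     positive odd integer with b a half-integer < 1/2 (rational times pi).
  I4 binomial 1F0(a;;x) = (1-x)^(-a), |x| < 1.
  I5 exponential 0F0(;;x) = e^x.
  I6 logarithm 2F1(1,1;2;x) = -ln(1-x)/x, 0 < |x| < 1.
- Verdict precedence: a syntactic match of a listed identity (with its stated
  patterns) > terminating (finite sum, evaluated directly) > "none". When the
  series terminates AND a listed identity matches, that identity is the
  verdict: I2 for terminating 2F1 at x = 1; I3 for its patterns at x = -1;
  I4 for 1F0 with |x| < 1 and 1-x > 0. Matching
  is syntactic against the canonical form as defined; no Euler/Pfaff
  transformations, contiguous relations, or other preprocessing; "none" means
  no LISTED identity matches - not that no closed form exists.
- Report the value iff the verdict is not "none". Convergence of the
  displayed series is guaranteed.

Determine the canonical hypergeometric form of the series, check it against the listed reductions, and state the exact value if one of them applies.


The series (x = \frac{3}{5}) is 2F1: upper {1, \frac{17}{6}}, lower {\frac{5}{6}}, prefactor -9. Verdict: no listed reduction: x = \frac{3}{5} and upper {1, \frac{17}{6}} fail every I1-I6 pattern.

Structural cue: t_0 = -9 here, and the running product (C = -9) telescopes to a rising factorial.
Term ratio: r(k) = \frac{3}{5} * (k+1) (k+\frac{17}{6}) / [(k+\frac{5}{6}) (k+1)] - rational; roots negated = parameters, x = \frac{3}{5}, C = -9.


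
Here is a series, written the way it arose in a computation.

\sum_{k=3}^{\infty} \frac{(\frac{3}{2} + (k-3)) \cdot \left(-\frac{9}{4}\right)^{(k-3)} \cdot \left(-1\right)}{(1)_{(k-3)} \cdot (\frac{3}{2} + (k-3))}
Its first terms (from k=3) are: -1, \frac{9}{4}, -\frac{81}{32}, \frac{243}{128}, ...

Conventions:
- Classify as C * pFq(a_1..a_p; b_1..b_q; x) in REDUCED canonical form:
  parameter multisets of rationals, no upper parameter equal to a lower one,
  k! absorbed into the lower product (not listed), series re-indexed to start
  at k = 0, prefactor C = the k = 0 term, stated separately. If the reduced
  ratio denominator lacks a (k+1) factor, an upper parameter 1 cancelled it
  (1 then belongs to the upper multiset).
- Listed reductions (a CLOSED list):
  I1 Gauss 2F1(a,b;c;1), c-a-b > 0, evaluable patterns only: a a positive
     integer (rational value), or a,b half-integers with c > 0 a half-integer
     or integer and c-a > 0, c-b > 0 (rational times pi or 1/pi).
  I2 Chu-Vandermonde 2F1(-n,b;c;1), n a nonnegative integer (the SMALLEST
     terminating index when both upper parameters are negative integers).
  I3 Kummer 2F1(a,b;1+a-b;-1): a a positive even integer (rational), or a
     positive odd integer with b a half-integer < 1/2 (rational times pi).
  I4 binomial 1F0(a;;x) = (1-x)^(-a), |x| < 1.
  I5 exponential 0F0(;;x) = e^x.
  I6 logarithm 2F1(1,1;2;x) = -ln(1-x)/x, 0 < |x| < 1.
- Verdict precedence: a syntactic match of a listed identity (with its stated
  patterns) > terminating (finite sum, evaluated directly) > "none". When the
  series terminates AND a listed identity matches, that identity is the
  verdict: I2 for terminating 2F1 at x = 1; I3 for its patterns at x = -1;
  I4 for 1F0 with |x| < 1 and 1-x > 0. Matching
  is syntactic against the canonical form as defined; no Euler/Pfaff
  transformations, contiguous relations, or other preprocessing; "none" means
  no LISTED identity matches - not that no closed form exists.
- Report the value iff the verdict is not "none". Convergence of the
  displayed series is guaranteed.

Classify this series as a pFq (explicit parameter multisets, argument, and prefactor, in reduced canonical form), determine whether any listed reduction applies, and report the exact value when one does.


Key observation: t_0 = -1 here, and striking the common factor k + 3/2 reduces the term (prefactor -1).
Consecutive-term ratio: r(k) = -\frac{9}{4} * 1 / [(k+1)] - poly over poly, x = -\frac{9}{4} from leading terms; C = -1 at k = 0.

With C = -1: the canonical form is 0F0(-; -; -\frac{9}{4}). Verdict at x = -\frac{9}{4}: the exponential series (I5) matches (the 0F0 exponential series at x = -\frac{9}{4}). Sum: \left(-1\right) \cdot e^{-\frac{9}{4}}.
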